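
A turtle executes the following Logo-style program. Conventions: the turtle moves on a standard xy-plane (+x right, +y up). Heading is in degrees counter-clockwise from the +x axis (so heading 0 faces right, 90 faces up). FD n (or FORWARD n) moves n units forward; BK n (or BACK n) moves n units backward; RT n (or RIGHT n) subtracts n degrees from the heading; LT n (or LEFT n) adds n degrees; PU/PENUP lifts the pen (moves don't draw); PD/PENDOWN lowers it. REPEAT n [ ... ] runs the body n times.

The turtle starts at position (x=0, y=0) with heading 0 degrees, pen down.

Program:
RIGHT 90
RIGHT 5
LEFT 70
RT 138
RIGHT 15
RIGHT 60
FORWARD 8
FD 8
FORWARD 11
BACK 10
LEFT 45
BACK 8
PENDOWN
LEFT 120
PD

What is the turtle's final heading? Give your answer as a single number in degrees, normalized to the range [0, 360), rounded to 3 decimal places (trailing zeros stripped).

Executing turtle program step by step:
Start: pos=(0,0), heading=0, pen down
RT 90: heading 0 -> 270
RT 5: heading 270 -> 265
LT 70: heading 265 -> 335
RT 138: heading 335 -> 197
RT 15: heading 197 -> 182
RT 60: heading 182 -> 122
FD 8: (0,0) -> (-4.239,6.784) [heading=122, draw]
FD 8: (-4.239,6.784) -> (-8.479,13.569) [heading=122, draw]
FD 11: (-8.479,13.569) -> (-14.308,22.897) [heading=122, draw]
BK 10: (-14.308,22.897) -> (-9.009,14.417) [heading=122, draw]
LT 45: heading 122 -> 167
BK 8: (-9.009,14.417) -> (-1.214,12.617) [heading=167, draw]
PD: pen down
LT 120: heading 167 -> 287
PD: pen down
Final: pos=(-1.214,12.617), heading=287, 5 segment(s) drawn

Answer: 287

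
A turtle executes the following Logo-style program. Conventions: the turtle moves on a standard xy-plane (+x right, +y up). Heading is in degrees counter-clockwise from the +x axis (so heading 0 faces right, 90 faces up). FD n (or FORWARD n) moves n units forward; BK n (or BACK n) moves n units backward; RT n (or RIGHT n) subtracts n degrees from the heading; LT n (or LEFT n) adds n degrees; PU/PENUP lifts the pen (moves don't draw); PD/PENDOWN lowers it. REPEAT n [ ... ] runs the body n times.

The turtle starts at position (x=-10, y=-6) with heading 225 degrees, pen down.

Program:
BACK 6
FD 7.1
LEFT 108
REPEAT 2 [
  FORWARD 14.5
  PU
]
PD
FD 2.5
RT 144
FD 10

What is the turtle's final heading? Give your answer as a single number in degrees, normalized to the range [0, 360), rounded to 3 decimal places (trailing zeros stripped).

Executing turtle program step by step:
Start: pos=(-10,-6), heading=225, pen down
BK 6: (-10,-6) -> (-5.757,-1.757) [heading=225, draw]
FD 7.1: (-5.757,-1.757) -> (-10.778,-6.778) [heading=225, draw]
LT 108: heading 225 -> 333
REPEAT 2 [
  -- iteration 1/2 --
  FD 14.5: (-10.778,-6.778) -> (2.142,-13.361) [heading=333, draw]
  PU: pen up
  -- iteration 2/2 --
  FD 14.5: (2.142,-13.361) -> (15.061,-19.944) [heading=333, move]
  PU: pen up
]
PD: pen down
FD 2.5: (15.061,-19.944) -> (17.289,-21.079) [heading=333, draw]
RT 144: heading 333 -> 189
FD 10: (17.289,-21.079) -> (7.412,-22.643) [heading=189, draw]
Final: pos=(7.412,-22.643), heading=189, 5 segment(s) drawn

Answer: 189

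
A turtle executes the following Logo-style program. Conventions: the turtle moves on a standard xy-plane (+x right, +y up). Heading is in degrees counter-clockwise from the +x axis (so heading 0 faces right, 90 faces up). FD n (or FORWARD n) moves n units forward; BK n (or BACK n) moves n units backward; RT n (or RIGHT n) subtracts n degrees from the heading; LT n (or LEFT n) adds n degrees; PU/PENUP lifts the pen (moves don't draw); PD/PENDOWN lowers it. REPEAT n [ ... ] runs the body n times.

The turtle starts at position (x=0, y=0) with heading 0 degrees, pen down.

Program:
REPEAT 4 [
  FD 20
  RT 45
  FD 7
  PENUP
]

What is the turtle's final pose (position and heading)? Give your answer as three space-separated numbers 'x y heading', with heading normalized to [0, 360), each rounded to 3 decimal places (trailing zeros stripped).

Answer: 13 -65.184 180

Derivation:
Executing turtle program step by step:
Start: pos=(0,0), heading=0, pen down
REPEAT 4 [
  -- iteration 1/4 --
  FD 20: (0,0) -> (20,0) [heading=0, draw]
  RT 45: heading 0 -> 315
  FD 7: (20,0) -> (24.95,-4.95) [heading=315, draw]
  PU: pen up
  -- iteration 2/4 --
  FD 20: (24.95,-4.95) -> (39.092,-19.092) [heading=315, move]
  RT 45: heading 315 -> 270
  FD 7: (39.092,-19.092) -> (39.092,-26.092) [heading=270, move]
  PU: pen up
  -- iteration 3/4 --
  FD 20: (39.092,-26.092) -> (39.092,-46.092) [heading=270, move]
  RT 45: heading 270 -> 225
  FD 7: (39.092,-46.092) -> (34.142,-51.042) [heading=225, move]
  PU: pen up
  -- iteration 4/4 --
  FD 20: (34.142,-51.042) -> (20,-65.184) [heading=225, move]
  RT 45: heading 225 -> 180
  FD 7: (20,-65.184) -> (13,-65.184) [heading=180, move]
  PU: pen up
]
Final: pos=(13,-65.184), heading=180, 2 segment(s) drawn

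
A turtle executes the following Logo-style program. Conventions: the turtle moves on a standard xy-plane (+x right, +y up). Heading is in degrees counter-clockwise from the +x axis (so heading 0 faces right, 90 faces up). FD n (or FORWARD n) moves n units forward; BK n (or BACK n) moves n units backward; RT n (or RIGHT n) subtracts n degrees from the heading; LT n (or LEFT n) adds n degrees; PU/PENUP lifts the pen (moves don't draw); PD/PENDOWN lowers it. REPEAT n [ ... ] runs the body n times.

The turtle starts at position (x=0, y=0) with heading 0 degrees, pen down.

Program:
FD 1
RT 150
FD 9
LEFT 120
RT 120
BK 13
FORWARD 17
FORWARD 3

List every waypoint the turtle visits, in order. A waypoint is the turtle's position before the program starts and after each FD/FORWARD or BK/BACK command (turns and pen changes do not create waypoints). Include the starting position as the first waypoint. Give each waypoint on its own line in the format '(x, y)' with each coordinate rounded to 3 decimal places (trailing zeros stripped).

Answer: (0, 0)
(1, 0)
(-6.794, -4.5)
(4.464, 2)
(-10.258, -6.5)
(-12.856, -8)

Derivation:
Executing turtle program step by step:
Start: pos=(0,0), heading=0, pen down
FD 1: (0,0) -> (1,0) [heading=0, draw]
RT 150: heading 0 -> 210
FD 9: (1,0) -> (-6.794,-4.5) [heading=210, draw]
LT 120: heading 210 -> 330
RT 120: heading 330 -> 210
BK 13: (-6.794,-4.5) -> (4.464,2) [heading=210, draw]
FD 17: (4.464,2) -> (-10.258,-6.5) [heading=210, draw]
FD 3: (-10.258,-6.5) -> (-12.856,-8) [heading=210, draw]
Final: pos=(-12.856,-8), heading=210, 5 segment(s) drawn
Waypoints (6 total):
(0, 0)
(1, 0)
(-6.794, -4.5)
(4.464, 2)
(-10.258, -6.5)
(-12.856, -8)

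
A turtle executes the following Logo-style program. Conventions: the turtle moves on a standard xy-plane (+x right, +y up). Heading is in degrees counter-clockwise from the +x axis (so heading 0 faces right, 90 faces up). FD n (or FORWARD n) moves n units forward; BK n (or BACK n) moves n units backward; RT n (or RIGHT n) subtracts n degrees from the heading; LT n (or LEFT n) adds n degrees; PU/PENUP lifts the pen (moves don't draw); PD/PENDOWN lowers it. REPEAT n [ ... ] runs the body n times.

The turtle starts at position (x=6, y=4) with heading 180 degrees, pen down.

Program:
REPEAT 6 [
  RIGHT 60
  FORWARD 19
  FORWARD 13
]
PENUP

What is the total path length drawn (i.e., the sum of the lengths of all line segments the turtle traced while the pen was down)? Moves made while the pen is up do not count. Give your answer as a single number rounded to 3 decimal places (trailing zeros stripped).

Executing turtle program step by step:
Start: pos=(6,4), heading=180, pen down
REPEAT 6 [
  -- iteration 1/6 --
  RT 60: heading 180 -> 120
  FD 19: (6,4) -> (-3.5,20.454) [heading=120, draw]
  FD 13: (-3.5,20.454) -> (-10,31.713) [heading=120, draw]
  -- iteration 2/6 --
  RT 60: heading 120 -> 60
  FD 19: (-10,31.713) -> (-0.5,48.167) [heading=60, draw]
  FD 13: (-0.5,48.167) -> (6,59.426) [heading=60, draw]
  -- iteration 3/6 --
  RT 60: heading 60 -> 0
  FD 19: (6,59.426) -> (25,59.426) [heading=0, draw]
  FD 13: (25,59.426) -> (38,59.426) [heading=0, draw]
  -- iteration 4/6 --
  RT 60: heading 0 -> 300
  FD 19: (38,59.426) -> (47.5,42.971) [heading=300, draw]
  FD 13: (47.5,42.971) -> (54,31.713) [heading=300, draw]
  -- iteration 5/6 --
  RT 60: heading 300 -> 240
  FD 19: (54,31.713) -> (44.5,15.258) [heading=240, draw]
  FD 13: (44.5,15.258) -> (38,4) [heading=240, draw]
  -- iteration 6/6 --
  RT 60: heading 240 -> 180
  FD 19: (38,4) -> (19,4) [heading=180, draw]
  FD 13: (19,4) -> (6,4) [heading=180, draw]
]
PU: pen up
Final: pos=(6,4), heading=180, 12 segment(s) drawn

Segment lengths:
  seg 1: (6,4) -> (-3.5,20.454), length = 19
  seg 2: (-3.5,20.454) -> (-10,31.713), length = 13
  seg 3: (-10,31.713) -> (-0.5,48.167), length = 19
  seg 4: (-0.5,48.167) -> (6,59.426), length = 13
  seg 5: (6,59.426) -> (25,59.426), length = 19
  seg 6: (25,59.426) -> (38,59.426), length = 13
  seg 7: (38,59.426) -> (47.5,42.971), length = 19
  seg 8: (47.5,42.971) -> (54,31.713), length = 13
  seg 9: (54,31.713) -> (44.5,15.258), length = 19
  seg 10: (44.5,15.258) -> (38,4), length = 13
  seg 11: (38,4) -> (19,4), length = 19
  seg 12: (19,4) -> (6,4), length = 13
Total = 192

Answer: 192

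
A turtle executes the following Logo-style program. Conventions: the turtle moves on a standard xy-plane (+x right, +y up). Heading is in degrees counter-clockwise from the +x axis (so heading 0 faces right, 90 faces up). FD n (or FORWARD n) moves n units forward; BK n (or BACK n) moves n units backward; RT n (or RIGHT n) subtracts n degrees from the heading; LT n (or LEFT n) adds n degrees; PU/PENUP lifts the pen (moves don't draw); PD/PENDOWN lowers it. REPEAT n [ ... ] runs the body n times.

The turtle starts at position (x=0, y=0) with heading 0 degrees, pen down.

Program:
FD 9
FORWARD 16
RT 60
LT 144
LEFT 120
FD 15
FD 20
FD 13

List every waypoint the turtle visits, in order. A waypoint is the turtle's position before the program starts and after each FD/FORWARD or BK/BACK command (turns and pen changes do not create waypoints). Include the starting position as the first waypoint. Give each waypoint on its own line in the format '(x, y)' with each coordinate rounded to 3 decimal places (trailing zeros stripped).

Executing turtle program step by step:
Start: pos=(0,0), heading=0, pen down
FD 9: (0,0) -> (9,0) [heading=0, draw]
FD 16: (9,0) -> (25,0) [heading=0, draw]
RT 60: heading 0 -> 300
LT 144: heading 300 -> 84
LT 120: heading 84 -> 204
FD 15: (25,0) -> (11.297,-6.101) [heading=204, draw]
FD 20: (11.297,-6.101) -> (-6.974,-14.236) [heading=204, draw]
FD 13: (-6.974,-14.236) -> (-18.85,-19.523) [heading=204, draw]
Final: pos=(-18.85,-19.523), heading=204, 5 segment(s) drawn
Waypoints (6 total):
(0, 0)
(9, 0)
(25, 0)
(11.297, -6.101)
(-6.974, -14.236)
(-18.85, -19.523)

Answer: (0, 0)
(9, 0)
(25, 0)
(11.297, -6.101)
(-6.974, -14.236)
(-18.85, -19.523)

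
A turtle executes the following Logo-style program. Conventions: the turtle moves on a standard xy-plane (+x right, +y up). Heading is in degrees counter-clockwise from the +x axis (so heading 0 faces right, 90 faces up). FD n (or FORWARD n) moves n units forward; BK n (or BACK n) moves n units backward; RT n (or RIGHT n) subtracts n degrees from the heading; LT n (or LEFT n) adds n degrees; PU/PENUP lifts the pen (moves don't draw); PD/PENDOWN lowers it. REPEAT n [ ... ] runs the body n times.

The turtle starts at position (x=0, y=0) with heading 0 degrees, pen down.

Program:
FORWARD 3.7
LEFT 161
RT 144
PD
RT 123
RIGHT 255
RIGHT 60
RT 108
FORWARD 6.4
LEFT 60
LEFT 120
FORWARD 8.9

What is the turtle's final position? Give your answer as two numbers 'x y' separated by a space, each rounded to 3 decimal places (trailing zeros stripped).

Executing turtle program step by step:
Start: pos=(0,0), heading=0, pen down
FD 3.7: (0,0) -> (3.7,0) [heading=0, draw]
LT 161: heading 0 -> 161
RT 144: heading 161 -> 17
PD: pen down
RT 123: heading 17 -> 254
RT 255: heading 254 -> 359
RT 60: heading 359 -> 299
RT 108: heading 299 -> 191
FD 6.4: (3.7,0) -> (-2.582,-1.221) [heading=191, draw]
LT 60: heading 191 -> 251
LT 120: heading 251 -> 11
FD 8.9: (-2.582,-1.221) -> (6.154,0.477) [heading=11, draw]
Final: pos=(6.154,0.477), heading=11, 3 segment(s) drawn

Answer: 6.154 0.477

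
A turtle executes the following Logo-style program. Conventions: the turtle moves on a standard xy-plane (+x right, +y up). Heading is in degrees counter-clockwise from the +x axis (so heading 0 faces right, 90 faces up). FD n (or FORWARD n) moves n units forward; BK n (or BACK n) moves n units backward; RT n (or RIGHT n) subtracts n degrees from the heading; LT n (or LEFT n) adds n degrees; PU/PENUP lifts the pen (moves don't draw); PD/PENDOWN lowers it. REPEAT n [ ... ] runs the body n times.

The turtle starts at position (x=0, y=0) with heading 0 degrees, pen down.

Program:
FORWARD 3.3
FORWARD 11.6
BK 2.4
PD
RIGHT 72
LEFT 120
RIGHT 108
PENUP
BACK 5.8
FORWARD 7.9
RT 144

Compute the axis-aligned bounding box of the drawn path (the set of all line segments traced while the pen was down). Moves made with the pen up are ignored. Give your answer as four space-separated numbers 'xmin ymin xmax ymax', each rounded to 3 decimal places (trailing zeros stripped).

Executing turtle program step by step:
Start: pos=(0,0), heading=0, pen down
FD 3.3: (0,0) -> (3.3,0) [heading=0, draw]
FD 11.6: (3.3,0) -> (14.9,0) [heading=0, draw]
BK 2.4: (14.9,0) -> (12.5,0) [heading=0, draw]
PD: pen down
RT 72: heading 0 -> 288
LT 120: heading 288 -> 48
RT 108: heading 48 -> 300
PU: pen up
BK 5.8: (12.5,0) -> (9.6,5.023) [heading=300, move]
FD 7.9: (9.6,5.023) -> (13.55,-1.819) [heading=300, move]
RT 144: heading 300 -> 156
Final: pos=(13.55,-1.819), heading=156, 3 segment(s) drawn

Segment endpoints: x in {0, 3.3, 12.5, 14.9}, y in {0}
xmin=0, ymin=0, xmax=14.9, ymax=0

Answer: 0 0 14.9 0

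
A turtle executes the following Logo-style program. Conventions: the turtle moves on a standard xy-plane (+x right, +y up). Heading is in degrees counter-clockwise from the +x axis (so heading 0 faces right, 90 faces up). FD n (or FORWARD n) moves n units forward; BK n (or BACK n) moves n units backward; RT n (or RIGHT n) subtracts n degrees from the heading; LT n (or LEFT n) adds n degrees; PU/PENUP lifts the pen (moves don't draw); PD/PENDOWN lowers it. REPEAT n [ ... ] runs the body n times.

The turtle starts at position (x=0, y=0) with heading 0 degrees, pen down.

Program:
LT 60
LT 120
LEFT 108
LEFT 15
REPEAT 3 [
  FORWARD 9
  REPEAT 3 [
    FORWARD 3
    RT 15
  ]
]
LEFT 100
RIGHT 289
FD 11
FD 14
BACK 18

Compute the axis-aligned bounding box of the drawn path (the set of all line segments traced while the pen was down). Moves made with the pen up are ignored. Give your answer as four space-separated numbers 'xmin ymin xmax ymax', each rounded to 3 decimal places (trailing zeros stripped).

Executing turtle program step by step:
Start: pos=(0,0), heading=0, pen down
LT 60: heading 0 -> 60
LT 120: heading 60 -> 180
LT 108: heading 180 -> 288
LT 15: heading 288 -> 303
REPEAT 3 [
  -- iteration 1/3 --
  FD 9: (0,0) -> (4.902,-7.548) [heading=303, draw]
  REPEAT 3 [
    -- iteration 1/3 --
    FD 3: (4.902,-7.548) -> (6.536,-10.064) [heading=303, draw]
    RT 15: heading 303 -> 288
    -- iteration 2/3 --
    FD 3: (6.536,-10.064) -> (7.463,-12.917) [heading=288, draw]
    RT 15: heading 288 -> 273
    -- iteration 3/3 --
    FD 3: (7.463,-12.917) -> (7.62,-15.913) [heading=273, draw]
    RT 15: heading 273 -> 258
  ]
  -- iteration 2/3 --
  FD 9: (7.62,-15.913) -> (5.749,-24.716) [heading=258, draw]
  REPEAT 3 [
    -- iteration 1/3 --
    FD 3: (5.749,-24.716) -> (5.125,-27.651) [heading=258, draw]
    RT 15: heading 258 -> 243
    -- iteration 2/3 --
    FD 3: (5.125,-27.651) -> (3.763,-30.324) [heading=243, draw]
    RT 15: heading 243 -> 228
    -- iteration 3/3 --
    FD 3: (3.763,-30.324) -> (1.755,-32.553) [heading=228, draw]
    RT 15: heading 228 -> 213
  ]
  -- iteration 3/3 --
  FD 9: (1.755,-32.553) -> (-5.793,-37.455) [heading=213, draw]
  REPEAT 3 [
    -- iteration 1/3 --
    FD 3: (-5.793,-37.455) -> (-8.309,-39.089) [heading=213, draw]
    RT 15: heading 213 -> 198
    -- iteration 2/3 --
    FD 3: (-8.309,-39.089) -> (-11.162,-40.016) [heading=198, draw]
    RT 15: heading 198 -> 183
    -- iteration 3/3 --
    FD 3: (-11.162,-40.016) -> (-14.158,-40.173) [heading=183, draw]
    RT 15: heading 183 -> 168
  ]
]
LT 100: heading 168 -> 268
RT 289: heading 268 -> 339
FD 11: (-14.158,-40.173) -> (-3.888,-44.115) [heading=339, draw]
FD 14: (-3.888,-44.115) -> (9.182,-49.132) [heading=339, draw]
BK 18: (9.182,-49.132) -> (-7.623,-42.682) [heading=339, draw]
Final: pos=(-7.623,-42.682), heading=339, 15 segment(s) drawn

Segment endpoints: x in {-14.158, -11.162, -8.309, -7.623, -5.793, -3.888, 0, 1.755, 3.763, 4.902, 5.125, 5.749, 6.536, 7.463, 7.62, 9.182}, y in {-49.132, -44.115, -42.682, -40.173, -40.016, -39.089, -37.455, -32.553, -30.324, -27.651, -24.716, -15.913, -12.917, -10.064, -7.548, 0}
xmin=-14.158, ymin=-49.132, xmax=9.182, ymax=0

Answer: -14.158 -49.132 9.182 0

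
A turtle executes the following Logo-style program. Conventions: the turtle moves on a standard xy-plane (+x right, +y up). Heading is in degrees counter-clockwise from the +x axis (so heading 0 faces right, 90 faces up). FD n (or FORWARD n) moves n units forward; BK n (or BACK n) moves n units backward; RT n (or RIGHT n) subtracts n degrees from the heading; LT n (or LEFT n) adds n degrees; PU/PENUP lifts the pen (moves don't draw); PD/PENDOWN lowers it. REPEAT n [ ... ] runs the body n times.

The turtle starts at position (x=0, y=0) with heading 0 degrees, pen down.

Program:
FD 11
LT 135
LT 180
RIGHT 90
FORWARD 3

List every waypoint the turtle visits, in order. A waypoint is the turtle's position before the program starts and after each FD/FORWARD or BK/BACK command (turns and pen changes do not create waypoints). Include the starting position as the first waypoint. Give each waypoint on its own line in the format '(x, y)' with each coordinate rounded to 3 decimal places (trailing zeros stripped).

Executing turtle program step by step:
Start: pos=(0,0), heading=0, pen down
FD 11: (0,0) -> (11,0) [heading=0, draw]
LT 135: heading 0 -> 135
LT 180: heading 135 -> 315
RT 90: heading 315 -> 225
FD 3: (11,0) -> (8.879,-2.121) [heading=225, draw]
Final: pos=(8.879,-2.121), heading=225, 2 segment(s) drawn
Waypoints (3 total):
(0, 0)
(11, 0)
(8.879, -2.121)

Answer: (0, 0)
(11, 0)
(8.879, -2.121)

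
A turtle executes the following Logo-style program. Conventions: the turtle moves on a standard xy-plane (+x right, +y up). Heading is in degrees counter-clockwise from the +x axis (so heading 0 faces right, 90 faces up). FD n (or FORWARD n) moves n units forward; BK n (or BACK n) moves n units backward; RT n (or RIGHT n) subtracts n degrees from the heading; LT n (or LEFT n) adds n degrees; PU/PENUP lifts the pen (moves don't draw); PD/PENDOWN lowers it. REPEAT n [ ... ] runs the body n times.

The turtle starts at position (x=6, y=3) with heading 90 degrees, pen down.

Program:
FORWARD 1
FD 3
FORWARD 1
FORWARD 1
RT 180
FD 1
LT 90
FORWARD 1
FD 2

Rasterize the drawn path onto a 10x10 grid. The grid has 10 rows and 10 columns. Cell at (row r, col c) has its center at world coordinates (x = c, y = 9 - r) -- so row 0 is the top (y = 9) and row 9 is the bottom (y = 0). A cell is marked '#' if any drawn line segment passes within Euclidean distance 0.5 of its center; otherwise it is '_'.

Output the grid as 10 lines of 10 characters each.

Answer: ______#___
______####
______#___
______#___
______#___
______#___
______#___
__________
__________
__________

Derivation:
Segment 0: (6,3) -> (6,4)
Segment 1: (6,4) -> (6,7)
Segment 2: (6,7) -> (6,8)
Segment 3: (6,8) -> (6,9)
Segment 4: (6,9) -> (6,8)
Segment 5: (6,8) -> (7,8)
Segment 6: (7,8) -> (9,8)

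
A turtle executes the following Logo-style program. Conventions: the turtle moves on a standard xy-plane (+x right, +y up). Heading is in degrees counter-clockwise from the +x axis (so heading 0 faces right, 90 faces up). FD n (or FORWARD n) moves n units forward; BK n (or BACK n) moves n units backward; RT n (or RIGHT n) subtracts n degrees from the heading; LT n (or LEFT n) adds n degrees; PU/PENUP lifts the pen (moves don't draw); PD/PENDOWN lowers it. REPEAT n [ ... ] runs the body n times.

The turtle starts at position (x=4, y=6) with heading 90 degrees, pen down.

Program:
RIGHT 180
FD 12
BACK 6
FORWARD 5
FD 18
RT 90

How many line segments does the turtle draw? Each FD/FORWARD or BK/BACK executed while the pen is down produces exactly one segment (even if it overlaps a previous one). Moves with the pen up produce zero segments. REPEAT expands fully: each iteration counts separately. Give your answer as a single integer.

Answer: 4

Derivation:
Executing turtle program step by step:
Start: pos=(4,6), heading=90, pen down
RT 180: heading 90 -> 270
FD 12: (4,6) -> (4,-6) [heading=270, draw]
BK 6: (4,-6) -> (4,0) [heading=270, draw]
FD 5: (4,0) -> (4,-5) [heading=270, draw]
FD 18: (4,-5) -> (4,-23) [heading=270, draw]
RT 90: heading 270 -> 180
Final: pos=(4,-23), heading=180, 4 segment(s) drawn
Segments drawn: 4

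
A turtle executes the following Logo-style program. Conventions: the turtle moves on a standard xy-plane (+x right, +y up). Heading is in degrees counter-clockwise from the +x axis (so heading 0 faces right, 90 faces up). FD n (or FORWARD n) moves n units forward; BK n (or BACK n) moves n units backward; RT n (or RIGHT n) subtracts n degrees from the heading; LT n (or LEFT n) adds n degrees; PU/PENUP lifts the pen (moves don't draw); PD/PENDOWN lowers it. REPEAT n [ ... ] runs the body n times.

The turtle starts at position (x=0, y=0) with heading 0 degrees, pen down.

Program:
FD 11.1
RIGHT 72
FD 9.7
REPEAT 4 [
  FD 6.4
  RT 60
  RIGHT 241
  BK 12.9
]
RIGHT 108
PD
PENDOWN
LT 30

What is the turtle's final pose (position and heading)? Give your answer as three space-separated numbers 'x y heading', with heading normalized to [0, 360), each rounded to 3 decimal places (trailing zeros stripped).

Answer: 19.309 -28.36 86

Derivation:
Executing turtle program step by step:
Start: pos=(0,0), heading=0, pen down
FD 11.1: (0,0) -> (11.1,0) [heading=0, draw]
RT 72: heading 0 -> 288
FD 9.7: (11.1,0) -> (14.097,-9.225) [heading=288, draw]
REPEAT 4 [
  -- iteration 1/4 --
  FD 6.4: (14.097,-9.225) -> (16.075,-15.312) [heading=288, draw]
  RT 60: heading 288 -> 228
  RT 241: heading 228 -> 347
  BK 12.9: (16.075,-15.312) -> (3.506,-12.41) [heading=347, draw]
  -- iteration 2/4 --
  FD 6.4: (3.506,-12.41) -> (9.742,-13.85) [heading=347, draw]
  RT 60: heading 347 -> 287
  RT 241: heading 287 -> 46
  BK 12.9: (9.742,-13.85) -> (0.781,-23.129) [heading=46, draw]
  -- iteration 3/4 --
  FD 6.4: (0.781,-23.129) -> (5.226,-18.526) [heading=46, draw]
  RT 60: heading 46 -> 346
  RT 241: heading 346 -> 105
  BK 12.9: (5.226,-18.526) -> (8.565,-30.986) [heading=105, draw]
  -- iteration 4/4 --
  FD 6.4: (8.565,-30.986) -> (6.909,-24.804) [heading=105, draw]
  RT 60: heading 105 -> 45
  RT 241: heading 45 -> 164
  BK 12.9: (6.909,-24.804) -> (19.309,-28.36) [heading=164, draw]
]
RT 108: heading 164 -> 56
PD: pen down
PD: pen down
LT 30: heading 56 -> 86
Final: pos=(19.309,-28.36), heading=86, 10 segment(s) drawn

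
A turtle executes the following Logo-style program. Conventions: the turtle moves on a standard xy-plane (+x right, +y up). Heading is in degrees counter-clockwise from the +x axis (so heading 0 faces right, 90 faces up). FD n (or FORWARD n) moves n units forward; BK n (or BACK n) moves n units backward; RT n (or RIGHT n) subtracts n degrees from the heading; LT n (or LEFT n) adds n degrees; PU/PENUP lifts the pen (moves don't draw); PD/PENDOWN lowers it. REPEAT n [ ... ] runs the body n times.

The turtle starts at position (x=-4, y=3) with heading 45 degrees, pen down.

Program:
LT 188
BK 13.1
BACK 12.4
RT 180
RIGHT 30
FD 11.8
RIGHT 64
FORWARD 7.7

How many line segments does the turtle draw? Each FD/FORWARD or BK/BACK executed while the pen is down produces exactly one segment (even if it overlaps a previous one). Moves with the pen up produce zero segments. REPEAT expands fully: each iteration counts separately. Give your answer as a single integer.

Executing turtle program step by step:
Start: pos=(-4,3), heading=45, pen down
LT 188: heading 45 -> 233
BK 13.1: (-4,3) -> (3.884,13.462) [heading=233, draw]
BK 12.4: (3.884,13.462) -> (11.346,23.365) [heading=233, draw]
RT 180: heading 233 -> 53
RT 30: heading 53 -> 23
FD 11.8: (11.346,23.365) -> (22.208,27.976) [heading=23, draw]
RT 64: heading 23 -> 319
FD 7.7: (22.208,27.976) -> (28.02,22.924) [heading=319, draw]
Final: pos=(28.02,22.924), heading=319, 4 segment(s) drawn
Segments drawn: 4

Answer: 4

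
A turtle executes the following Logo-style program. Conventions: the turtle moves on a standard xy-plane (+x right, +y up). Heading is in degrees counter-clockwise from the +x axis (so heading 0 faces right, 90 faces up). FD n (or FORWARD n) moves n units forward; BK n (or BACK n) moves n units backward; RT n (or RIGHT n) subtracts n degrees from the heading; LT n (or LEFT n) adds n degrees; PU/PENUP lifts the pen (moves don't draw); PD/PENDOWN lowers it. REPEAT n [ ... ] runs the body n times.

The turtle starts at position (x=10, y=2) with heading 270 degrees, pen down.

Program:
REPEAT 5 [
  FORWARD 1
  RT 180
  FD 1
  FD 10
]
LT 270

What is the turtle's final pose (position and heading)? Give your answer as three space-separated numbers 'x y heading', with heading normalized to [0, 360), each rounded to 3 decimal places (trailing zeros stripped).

Executing turtle program step by step:
Start: pos=(10,2), heading=270, pen down
REPEAT 5 [
  -- iteration 1/5 --
  FD 1: (10,2) -> (10,1) [heading=270, draw]
  RT 180: heading 270 -> 90
  FD 1: (10,1) -> (10,2) [heading=90, draw]
  FD 10: (10,2) -> (10,12) [heading=90, draw]
  -- iteration 2/5 --
  FD 1: (10,12) -> (10,13) [heading=90, draw]
  RT 180: heading 90 -> 270
  FD 1: (10,13) -> (10,12) [heading=270, draw]
  FD 10: (10,12) -> (10,2) [heading=270, draw]
  -- iteration 3/5 --
  FD 1: (10,2) -> (10,1) [heading=270, draw]
  RT 180: heading 270 -> 90
  FD 1: (10,1) -> (10,2) [heading=90, draw]
  FD 10: (10,2) -> (10,12) [heading=90, draw]
  -- iteration 4/5 --
  FD 1: (10,12) -> (10,13) [heading=90, draw]
  RT 180: heading 90 -> 270
  FD 1: (10,13) -> (10,12) [heading=270, draw]
  FD 10: (10,12) -> (10,2) [heading=270, draw]
  -- iteration 5/5 --
  FD 1: (10,2) -> (10,1) [heading=270, draw]
  RT 180: heading 270 -> 90
  FD 1: (10,1) -> (10,2) [heading=90, draw]
  FD 10: (10,2) -> (10,12) [heading=90, draw]
]
LT 270: heading 90 -> 0
Final: pos=(10,12), heading=0, 15 segment(s) drawn

Answer: 10 12 0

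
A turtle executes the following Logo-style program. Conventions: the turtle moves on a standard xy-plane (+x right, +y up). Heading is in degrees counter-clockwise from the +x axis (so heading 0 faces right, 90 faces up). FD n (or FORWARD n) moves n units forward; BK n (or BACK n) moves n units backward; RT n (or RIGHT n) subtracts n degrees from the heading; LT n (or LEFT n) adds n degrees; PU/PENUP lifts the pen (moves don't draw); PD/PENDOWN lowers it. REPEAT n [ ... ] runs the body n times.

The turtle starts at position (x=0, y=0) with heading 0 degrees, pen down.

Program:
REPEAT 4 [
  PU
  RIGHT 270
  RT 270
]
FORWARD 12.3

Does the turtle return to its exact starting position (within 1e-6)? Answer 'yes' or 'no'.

Answer: no

Derivation:
Executing turtle program step by step:
Start: pos=(0,0), heading=0, pen down
REPEAT 4 [
  -- iteration 1/4 --
  PU: pen up
  RT 270: heading 0 -> 90
  RT 270: heading 90 -> 180
  -- iteration 2/4 --
  PU: pen up
  RT 270: heading 180 -> 270
  RT 270: heading 270 -> 0
  -- iteration 3/4 --
  PU: pen up
  RT 270: heading 0 -> 90
  RT 270: heading 90 -> 180
  -- iteration 4/4 --
  PU: pen up
  RT 270: heading 180 -> 270
  RT 270: heading 270 -> 0
]
FD 12.3: (0,0) -> (12.3,0) [heading=0, move]
Final: pos=(12.3,0), heading=0, 0 segment(s) drawn

Start position: (0, 0)
Final position: (12.3, 0)
Distance = 12.3; >= 1e-6 -> NOT closed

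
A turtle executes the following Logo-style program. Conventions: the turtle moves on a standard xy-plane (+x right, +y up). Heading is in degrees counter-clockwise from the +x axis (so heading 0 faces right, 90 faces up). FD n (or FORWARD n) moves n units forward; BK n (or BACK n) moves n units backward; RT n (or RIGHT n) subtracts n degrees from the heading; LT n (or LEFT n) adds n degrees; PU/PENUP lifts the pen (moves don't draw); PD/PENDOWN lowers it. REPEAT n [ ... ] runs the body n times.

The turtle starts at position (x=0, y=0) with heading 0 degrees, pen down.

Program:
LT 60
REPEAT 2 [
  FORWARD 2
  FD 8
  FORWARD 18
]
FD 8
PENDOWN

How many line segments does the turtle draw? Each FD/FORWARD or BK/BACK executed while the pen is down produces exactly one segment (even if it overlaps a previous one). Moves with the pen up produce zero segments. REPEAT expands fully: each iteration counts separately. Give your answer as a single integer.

Answer: 7

Derivation:
Executing turtle program step by step:
Start: pos=(0,0), heading=0, pen down
LT 60: heading 0 -> 60
REPEAT 2 [
  -- iteration 1/2 --
  FD 2: (0,0) -> (1,1.732) [heading=60, draw]
  FD 8: (1,1.732) -> (5,8.66) [heading=60, draw]
  FD 18: (5,8.66) -> (14,24.249) [heading=60, draw]
  -- iteration 2/2 --
  FD 2: (14,24.249) -> (15,25.981) [heading=60, draw]
  FD 8: (15,25.981) -> (19,32.909) [heading=60, draw]
  FD 18: (19,32.909) -> (28,48.497) [heading=60, draw]
]
FD 8: (28,48.497) -> (32,55.426) [heading=60, draw]
PD: pen down
Final: pos=(32,55.426), heading=60, 7 segment(s) drawn
Segments drawn: 7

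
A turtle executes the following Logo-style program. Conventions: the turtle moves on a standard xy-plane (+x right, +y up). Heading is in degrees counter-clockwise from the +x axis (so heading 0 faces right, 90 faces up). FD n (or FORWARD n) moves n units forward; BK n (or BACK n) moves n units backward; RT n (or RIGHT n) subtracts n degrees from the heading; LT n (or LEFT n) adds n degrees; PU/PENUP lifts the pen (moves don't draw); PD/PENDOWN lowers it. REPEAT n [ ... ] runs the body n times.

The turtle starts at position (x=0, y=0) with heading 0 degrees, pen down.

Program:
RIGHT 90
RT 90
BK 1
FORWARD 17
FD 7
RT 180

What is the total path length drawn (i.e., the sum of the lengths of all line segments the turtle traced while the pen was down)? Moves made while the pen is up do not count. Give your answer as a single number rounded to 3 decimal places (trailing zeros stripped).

Executing turtle program step by step:
Start: pos=(0,0), heading=0, pen down
RT 90: heading 0 -> 270
RT 90: heading 270 -> 180
BK 1: (0,0) -> (1,0) [heading=180, draw]
FD 17: (1,0) -> (-16,0) [heading=180, draw]
FD 7: (-16,0) -> (-23,0) [heading=180, draw]
RT 180: heading 180 -> 0
Final: pos=(-23,0), heading=0, 3 segment(s) drawn

Segment lengths:
  seg 1: (0,0) -> (1,0), length = 1
  seg 2: (1,0) -> (-16,0), length = 17
  seg 3: (-16,0) -> (-23,0), length = 7
Total = 25

Answer: 25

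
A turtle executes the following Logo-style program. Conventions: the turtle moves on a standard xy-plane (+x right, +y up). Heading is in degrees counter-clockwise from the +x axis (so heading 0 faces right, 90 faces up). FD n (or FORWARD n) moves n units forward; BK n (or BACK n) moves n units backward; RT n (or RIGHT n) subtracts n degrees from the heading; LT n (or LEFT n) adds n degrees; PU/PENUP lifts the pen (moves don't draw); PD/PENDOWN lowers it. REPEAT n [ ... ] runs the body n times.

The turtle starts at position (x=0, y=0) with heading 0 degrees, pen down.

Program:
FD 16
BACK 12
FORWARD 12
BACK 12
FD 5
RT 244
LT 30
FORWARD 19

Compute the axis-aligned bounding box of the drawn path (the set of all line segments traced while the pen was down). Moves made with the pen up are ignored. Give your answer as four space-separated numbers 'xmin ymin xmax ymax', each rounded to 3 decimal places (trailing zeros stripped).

Answer: -6.752 0 16 10.625

Derivation:
Executing turtle program step by step:
Start: pos=(0,0), heading=0, pen down
FD 16: (0,0) -> (16,0) [heading=0, draw]
BK 12: (16,0) -> (4,0) [heading=0, draw]
FD 12: (4,0) -> (16,0) [heading=0, draw]
BK 12: (16,0) -> (4,0) [heading=0, draw]
FD 5: (4,0) -> (9,0) [heading=0, draw]
RT 244: heading 0 -> 116
LT 30: heading 116 -> 146
FD 19: (9,0) -> (-6.752,10.625) [heading=146, draw]
Final: pos=(-6.752,10.625), heading=146, 6 segment(s) drawn

Segment endpoints: x in {-6.752, 0, 4, 9, 16}, y in {0, 10.625}
xmin=-6.752, ymin=0, xmax=16, ymax=10.625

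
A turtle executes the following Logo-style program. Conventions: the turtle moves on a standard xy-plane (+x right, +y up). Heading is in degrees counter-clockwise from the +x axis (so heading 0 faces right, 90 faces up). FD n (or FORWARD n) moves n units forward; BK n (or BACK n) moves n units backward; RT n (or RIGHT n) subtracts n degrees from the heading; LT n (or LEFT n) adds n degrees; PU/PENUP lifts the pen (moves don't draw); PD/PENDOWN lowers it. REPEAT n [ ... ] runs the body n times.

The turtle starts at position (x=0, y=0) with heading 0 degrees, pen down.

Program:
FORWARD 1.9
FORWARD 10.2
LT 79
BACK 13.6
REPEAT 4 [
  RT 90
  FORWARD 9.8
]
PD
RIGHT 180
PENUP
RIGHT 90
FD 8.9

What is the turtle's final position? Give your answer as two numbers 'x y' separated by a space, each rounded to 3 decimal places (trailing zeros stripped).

Answer: 0.769 -11.652

Derivation:
Executing turtle program step by step:
Start: pos=(0,0), heading=0, pen down
FD 1.9: (0,0) -> (1.9,0) [heading=0, draw]
FD 10.2: (1.9,0) -> (12.1,0) [heading=0, draw]
LT 79: heading 0 -> 79
BK 13.6: (12.1,0) -> (9.505,-13.35) [heading=79, draw]
REPEAT 4 [
  -- iteration 1/4 --
  RT 90: heading 79 -> 349
  FD 9.8: (9.505,-13.35) -> (19.125,-15.22) [heading=349, draw]
  -- iteration 2/4 --
  RT 90: heading 349 -> 259
  FD 9.8: (19.125,-15.22) -> (17.255,-24.84) [heading=259, draw]
  -- iteration 3/4 --
  RT 90: heading 259 -> 169
  FD 9.8: (17.255,-24.84) -> (7.635,-22.97) [heading=169, draw]
  -- iteration 4/4 --
  RT 90: heading 169 -> 79
  FD 9.8: (7.635,-22.97) -> (9.505,-13.35) [heading=79, draw]
]
PD: pen down
RT 180: heading 79 -> 259
PU: pen up
RT 90: heading 259 -> 169
FD 8.9: (9.505,-13.35) -> (0.769,-11.652) [heading=169, move]
Final: pos=(0.769,-11.652), heading=169, 7 segment(s) drawn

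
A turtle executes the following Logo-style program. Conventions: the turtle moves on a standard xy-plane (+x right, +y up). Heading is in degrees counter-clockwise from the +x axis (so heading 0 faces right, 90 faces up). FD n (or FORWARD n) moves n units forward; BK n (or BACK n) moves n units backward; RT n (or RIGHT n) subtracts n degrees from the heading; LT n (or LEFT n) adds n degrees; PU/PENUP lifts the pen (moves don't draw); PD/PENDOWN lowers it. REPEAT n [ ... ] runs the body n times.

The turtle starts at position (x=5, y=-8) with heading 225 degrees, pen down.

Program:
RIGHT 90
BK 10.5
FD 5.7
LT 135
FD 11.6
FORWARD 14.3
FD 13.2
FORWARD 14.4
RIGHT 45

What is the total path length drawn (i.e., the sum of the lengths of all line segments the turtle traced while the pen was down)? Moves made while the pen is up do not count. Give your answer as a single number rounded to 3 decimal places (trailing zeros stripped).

Answer: 69.7

Derivation:
Executing turtle program step by step:
Start: pos=(5,-8), heading=225, pen down
RT 90: heading 225 -> 135
BK 10.5: (5,-8) -> (12.425,-15.425) [heading=135, draw]
FD 5.7: (12.425,-15.425) -> (8.394,-11.394) [heading=135, draw]
LT 135: heading 135 -> 270
FD 11.6: (8.394,-11.394) -> (8.394,-22.994) [heading=270, draw]
FD 14.3: (8.394,-22.994) -> (8.394,-37.294) [heading=270, draw]
FD 13.2: (8.394,-37.294) -> (8.394,-50.494) [heading=270, draw]
FD 14.4: (8.394,-50.494) -> (8.394,-64.894) [heading=270, draw]
RT 45: heading 270 -> 225
Final: pos=(8.394,-64.894), heading=225, 6 segment(s) drawn

Segment lengths:
  seg 1: (5,-8) -> (12.425,-15.425), length = 10.5
  seg 2: (12.425,-15.425) -> (8.394,-11.394), length = 5.7
  seg 3: (8.394,-11.394) -> (8.394,-22.994), length = 11.6
  seg 4: (8.394,-22.994) -> (8.394,-37.294), length = 14.3
  seg 5: (8.394,-37.294) -> (8.394,-50.494), length = 13.2
  seg 6: (8.394,-50.494) -> (8.394,-64.894), length = 14.4
Total = 69.7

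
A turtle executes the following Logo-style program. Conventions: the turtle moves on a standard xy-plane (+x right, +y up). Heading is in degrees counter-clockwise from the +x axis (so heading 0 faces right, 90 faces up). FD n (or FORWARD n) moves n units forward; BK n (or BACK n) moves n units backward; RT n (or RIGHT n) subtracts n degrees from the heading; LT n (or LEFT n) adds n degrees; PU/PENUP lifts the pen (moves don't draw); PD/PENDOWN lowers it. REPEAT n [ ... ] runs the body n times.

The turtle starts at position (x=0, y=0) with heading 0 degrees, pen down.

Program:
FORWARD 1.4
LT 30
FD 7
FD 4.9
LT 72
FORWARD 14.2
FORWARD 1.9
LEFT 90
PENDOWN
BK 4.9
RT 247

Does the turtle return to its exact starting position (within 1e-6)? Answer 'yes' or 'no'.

Executing turtle program step by step:
Start: pos=(0,0), heading=0, pen down
FD 1.4: (0,0) -> (1.4,0) [heading=0, draw]
LT 30: heading 0 -> 30
FD 7: (1.4,0) -> (7.462,3.5) [heading=30, draw]
FD 4.9: (7.462,3.5) -> (11.706,5.95) [heading=30, draw]
LT 72: heading 30 -> 102
FD 14.2: (11.706,5.95) -> (8.753,19.84) [heading=102, draw]
FD 1.9: (8.753,19.84) -> (8.358,21.698) [heading=102, draw]
LT 90: heading 102 -> 192
PD: pen down
BK 4.9: (8.358,21.698) -> (13.151,22.717) [heading=192, draw]
RT 247: heading 192 -> 305
Final: pos=(13.151,22.717), heading=305, 6 segment(s) drawn

Start position: (0, 0)
Final position: (13.151, 22.717)
Distance = 26.249; >= 1e-6 -> NOT closed

Answer: no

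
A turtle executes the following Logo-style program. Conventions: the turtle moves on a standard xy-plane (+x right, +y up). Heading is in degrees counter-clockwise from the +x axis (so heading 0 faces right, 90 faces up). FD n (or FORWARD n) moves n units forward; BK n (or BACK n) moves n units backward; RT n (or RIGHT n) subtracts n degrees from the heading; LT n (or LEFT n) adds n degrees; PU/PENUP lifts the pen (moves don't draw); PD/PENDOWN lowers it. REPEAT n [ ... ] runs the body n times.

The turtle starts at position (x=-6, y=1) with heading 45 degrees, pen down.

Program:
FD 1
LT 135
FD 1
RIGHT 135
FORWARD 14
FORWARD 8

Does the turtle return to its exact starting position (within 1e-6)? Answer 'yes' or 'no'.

Answer: no

Derivation:
Executing turtle program step by step:
Start: pos=(-6,1), heading=45, pen down
FD 1: (-6,1) -> (-5.293,1.707) [heading=45, draw]
LT 135: heading 45 -> 180
FD 1: (-5.293,1.707) -> (-6.293,1.707) [heading=180, draw]
RT 135: heading 180 -> 45
FD 14: (-6.293,1.707) -> (3.607,11.607) [heading=45, draw]
FD 8: (3.607,11.607) -> (9.263,17.263) [heading=45, draw]
Final: pos=(9.263,17.263), heading=45, 4 segment(s) drawn

Start position: (-6, 1)
Final position: (9.263, 17.263)
Distance = 22.304; >= 1e-6 -> NOT closed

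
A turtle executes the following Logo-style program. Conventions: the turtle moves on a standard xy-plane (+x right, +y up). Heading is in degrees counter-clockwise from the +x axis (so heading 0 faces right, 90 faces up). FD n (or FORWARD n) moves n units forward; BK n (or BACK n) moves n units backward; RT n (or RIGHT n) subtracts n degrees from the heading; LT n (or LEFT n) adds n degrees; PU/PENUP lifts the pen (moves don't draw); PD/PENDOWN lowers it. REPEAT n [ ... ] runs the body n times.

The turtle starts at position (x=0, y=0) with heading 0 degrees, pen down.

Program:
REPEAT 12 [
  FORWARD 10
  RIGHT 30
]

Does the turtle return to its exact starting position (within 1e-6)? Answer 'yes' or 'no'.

Answer: yes

Derivation:
Executing turtle program step by step:
Start: pos=(0,0), heading=0, pen down
REPEAT 12 [
  -- iteration 1/12 --
  FD 10: (0,0) -> (10,0) [heading=0, draw]
  RT 30: heading 0 -> 330
  -- iteration 2/12 --
  FD 10: (10,0) -> (18.66,-5) [heading=330, draw]
  RT 30: heading 330 -> 300
  -- iteration 3/12 --
  FD 10: (18.66,-5) -> (23.66,-13.66) [heading=300, draw]
  RT 30: heading 300 -> 270
  -- iteration 4/12 --
  FD 10: (23.66,-13.66) -> (23.66,-23.66) [heading=270, draw]
  RT 30: heading 270 -> 240
  -- iteration 5/12 --
  FD 10: (23.66,-23.66) -> (18.66,-32.321) [heading=240, draw]
  RT 30: heading 240 -> 210
  -- iteration 6/12 --
  FD 10: (18.66,-32.321) -> (10,-37.321) [heading=210, draw]
  RT 30: heading 210 -> 180
  -- iteration 7/12 --
  FD 10: (10,-37.321) -> (0,-37.321) [heading=180, draw]
  RT 30: heading 180 -> 150
  -- iteration 8/12 --
  FD 10: (0,-37.321) -> (-8.66,-32.321) [heading=150, draw]
  RT 30: heading 150 -> 120
  -- iteration 9/12 --
  FD 10: (-8.66,-32.321) -> (-13.66,-23.66) [heading=120, draw]
  RT 30: heading 120 -> 90
  -- iteration 10/12 --
  FD 10: (-13.66,-23.66) -> (-13.66,-13.66) [heading=90, draw]
  RT 30: heading 90 -> 60
  -- iteration 11/12 --
  FD 10: (-13.66,-13.66) -> (-8.66,-5) [heading=60, draw]
  RT 30: heading 60 -> 30
  -- iteration 12/12 --
  FD 10: (-8.66,-5) -> (0,0) [heading=30, draw]
  RT 30: heading 30 -> 0
]
Final: pos=(0,0), heading=0, 12 segment(s) drawn

Start position: (0, 0)
Final position: (0, 0)
Distance = 0; < 1e-6 -> CLOSED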